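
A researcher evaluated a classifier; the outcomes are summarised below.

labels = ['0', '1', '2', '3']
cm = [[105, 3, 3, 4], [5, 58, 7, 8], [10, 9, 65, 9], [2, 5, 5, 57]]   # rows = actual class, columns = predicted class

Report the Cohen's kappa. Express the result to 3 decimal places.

0.734

Observed agreement pₒ = trace/N = 285/355 = 0.8028
Expected agreement pₑ = Σ (rowᵢ·colᵢ)/N² = (115·122 + 78·75 + 93·80 + 69·78)/355² = 0.2595
κ = (pₒ − pₑ)/(1 − pₑ) = (0.8028 − 0.2595)/(1 − 0.2595) = 0.734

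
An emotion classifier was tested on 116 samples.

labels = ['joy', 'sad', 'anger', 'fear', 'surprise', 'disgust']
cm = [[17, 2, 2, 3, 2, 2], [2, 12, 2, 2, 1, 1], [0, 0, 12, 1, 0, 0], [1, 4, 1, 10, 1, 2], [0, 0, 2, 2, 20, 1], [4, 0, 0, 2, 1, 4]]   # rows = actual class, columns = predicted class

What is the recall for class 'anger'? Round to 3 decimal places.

recall = TP/(TP+FN).
anger: TP=12, FN=0+0+1+0+0=1 → 12/13 = 0.9231

0.923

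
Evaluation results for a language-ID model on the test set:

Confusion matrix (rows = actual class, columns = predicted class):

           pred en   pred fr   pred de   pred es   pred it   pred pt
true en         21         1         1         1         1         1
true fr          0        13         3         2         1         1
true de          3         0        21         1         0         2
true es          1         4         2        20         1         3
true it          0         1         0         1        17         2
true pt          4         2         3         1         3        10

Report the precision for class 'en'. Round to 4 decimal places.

0.7241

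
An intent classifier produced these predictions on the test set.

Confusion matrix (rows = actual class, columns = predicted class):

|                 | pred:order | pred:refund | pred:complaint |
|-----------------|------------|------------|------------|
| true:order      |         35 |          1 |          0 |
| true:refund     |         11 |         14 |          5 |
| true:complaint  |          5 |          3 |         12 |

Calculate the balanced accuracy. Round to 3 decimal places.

Balanced accuracy = mean of per-class recall.
  order: recall = 35/36 = 0.9722
  refund: recall = 14/30 = 0.4667
  complaint: recall = 12/20 = 0.6000
Mean = (0.9722 + 0.4667 + 0.6000) / 3 = 0.680

0.680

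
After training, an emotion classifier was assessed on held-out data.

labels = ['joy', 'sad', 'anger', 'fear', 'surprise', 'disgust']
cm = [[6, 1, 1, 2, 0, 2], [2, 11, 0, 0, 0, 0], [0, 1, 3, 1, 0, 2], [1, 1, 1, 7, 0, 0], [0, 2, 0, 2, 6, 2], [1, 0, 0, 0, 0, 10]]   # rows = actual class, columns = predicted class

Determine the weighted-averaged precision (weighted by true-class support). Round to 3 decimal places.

Per-class precision (TP/(TP+FP)):
  joy: TP=6, FP=2+0+1+0+1=4 → 6/10 = 0.6000
  sad: TP=11, FP=1+1+1+2+0=5 → 11/16 = 0.6875
  anger: TP=3, FP=1+0+1+0+0=2 → 3/5 = 0.6000
  fear: TP=7, FP=2+0+1+2+0=5 → 7/12 = 0.5833
  surprise: TP=6, FP=0+0+0+0+0=0 → 6/6 = 1.0000
  disgust: TP=10, FP=2+0+2+0+2=6 → 10/16 = 0.6250
Weighted-precision = Σ (supportᵢ/N)·precisionᵢ with N=65: (12/65)·0.6000 + (13/65)·0.6875 + (7/65)·0.6000 + (10/65)·0.5833 + (12/65)·1.0000 + (11/65)·0.6250 = 0.693

0.693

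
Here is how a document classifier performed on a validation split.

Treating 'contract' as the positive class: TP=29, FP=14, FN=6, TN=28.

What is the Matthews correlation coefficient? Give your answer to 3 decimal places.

MCC = (TP·TN − FP·FN) / √((TP+FP)(TP+FN)(TN+FP)(TN+FN))
Numerator = 29·28 − 14·6 = 728
Denominator = √(43·35·42·34) = √2149140 = 1465.9945
MCC = 728 / 1465.9945 = 0.497

0.497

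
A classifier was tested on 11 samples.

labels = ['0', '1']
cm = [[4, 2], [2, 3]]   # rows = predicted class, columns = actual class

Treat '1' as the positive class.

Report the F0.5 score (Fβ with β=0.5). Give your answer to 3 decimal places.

0.600

Fβ = (1+β²)·TP / ((1+β²)·TP + β²·FN + FP), with β²=1/4
= 1.25·3 / (1.25·3 + 0.25·2 + 2) = 0.600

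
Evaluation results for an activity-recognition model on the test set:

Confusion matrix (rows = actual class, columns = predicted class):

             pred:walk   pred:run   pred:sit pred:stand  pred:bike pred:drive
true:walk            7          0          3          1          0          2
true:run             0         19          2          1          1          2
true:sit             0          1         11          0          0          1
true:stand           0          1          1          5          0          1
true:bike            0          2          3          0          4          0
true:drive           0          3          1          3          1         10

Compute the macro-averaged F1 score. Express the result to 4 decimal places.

Per-class F1 score (2·TP/(2·TP+FP+FN)):
  walk: TP=7, FP=0+0+0+0+0=0, FN=0+3+1+0+2=6 → 14/20 = 0.70000
  run: TP=19, FP=0+1+1+2+3=7, FN=0+2+1+1+2=6 → 38/51 = 0.74510
  sit: TP=11, FP=3+2+1+3+1=10, FN=0+1+0+0+1=2 → 22/34 = 0.64706
  stand: TP=5, FP=1+1+0+0+3=5, FN=0+1+1+0+1=3 → 10/18 = 0.55556
  bike: TP=4, FP=0+1+0+0+1=2, FN=0+2+3+0+0=5 → 8/15 = 0.53333
  drive: TP=10, FP=2+2+1+1+0=6, FN=0+3+1+3+1=8 → 20/34 = 0.58824
Macro-F1 score = mean = (0.70000 + 0.74510 + 0.64706 + 0.55556 + 0.53333 + 0.58824) / 6 = 0.6282

0.6282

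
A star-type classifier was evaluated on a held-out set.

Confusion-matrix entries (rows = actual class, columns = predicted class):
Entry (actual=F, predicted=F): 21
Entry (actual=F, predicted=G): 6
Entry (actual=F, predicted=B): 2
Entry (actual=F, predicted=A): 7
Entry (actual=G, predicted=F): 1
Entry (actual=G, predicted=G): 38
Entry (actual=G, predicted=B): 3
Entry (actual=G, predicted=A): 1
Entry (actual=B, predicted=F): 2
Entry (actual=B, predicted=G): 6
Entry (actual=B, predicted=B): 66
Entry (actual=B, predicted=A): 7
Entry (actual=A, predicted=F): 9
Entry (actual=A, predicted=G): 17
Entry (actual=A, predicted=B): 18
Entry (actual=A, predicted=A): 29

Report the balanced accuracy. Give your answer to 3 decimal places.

Balanced accuracy = mean of per-class recall.
  F: recall = 21/36 = 0.5833
  G: recall = 38/43 = 0.8837
  B: recall = 66/81 = 0.8148
  A: recall = 29/73 = 0.3973
Mean = (0.5833 + 0.8837 + 0.8148 + 0.3973) / 4 = 0.670

0.670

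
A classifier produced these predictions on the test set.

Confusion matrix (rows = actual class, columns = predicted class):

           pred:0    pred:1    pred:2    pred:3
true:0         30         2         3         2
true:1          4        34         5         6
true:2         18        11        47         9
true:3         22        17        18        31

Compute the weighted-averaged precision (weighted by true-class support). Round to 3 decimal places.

0.589

Per-class precision (TP/(TP+FP)):
  0: TP=30, FP=4+18+22=44 → 30/74 = 0.4054
  1: TP=34, FP=2+11+17=30 → 34/64 = 0.5313
  2: TP=47, FP=3+5+18=26 → 47/73 = 0.6438
  3: TP=31, FP=2+6+9=17 → 31/48 = 0.6458
Weighted-precision = Σ (supportᵢ/N)·precisionᵢ with N=259: (37/259)·0.4054 + (49/259)·0.5313 + (85/259)·0.6438 + (88/259)·0.6458 = 0.589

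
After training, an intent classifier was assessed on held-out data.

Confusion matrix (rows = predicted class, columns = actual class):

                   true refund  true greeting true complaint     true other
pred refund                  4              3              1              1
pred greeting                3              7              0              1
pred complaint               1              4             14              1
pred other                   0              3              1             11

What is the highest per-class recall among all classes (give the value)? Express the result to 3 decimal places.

Per-class recall (TP/(TP+FN)):
  refund: TP=4, FN=3+1+0=4 → 4/8 = 0.5000
  greeting: TP=7, FN=3+4+3=10 → 7/17 = 0.4118
  complaint: TP=14, FN=1+0+1=2 → 14/16 = 0.8750
  other: TP=11, FN=1+1+1=3 → 11/14 = 0.7857
Highest is class 'complaint' with recall = 0.875.

0.875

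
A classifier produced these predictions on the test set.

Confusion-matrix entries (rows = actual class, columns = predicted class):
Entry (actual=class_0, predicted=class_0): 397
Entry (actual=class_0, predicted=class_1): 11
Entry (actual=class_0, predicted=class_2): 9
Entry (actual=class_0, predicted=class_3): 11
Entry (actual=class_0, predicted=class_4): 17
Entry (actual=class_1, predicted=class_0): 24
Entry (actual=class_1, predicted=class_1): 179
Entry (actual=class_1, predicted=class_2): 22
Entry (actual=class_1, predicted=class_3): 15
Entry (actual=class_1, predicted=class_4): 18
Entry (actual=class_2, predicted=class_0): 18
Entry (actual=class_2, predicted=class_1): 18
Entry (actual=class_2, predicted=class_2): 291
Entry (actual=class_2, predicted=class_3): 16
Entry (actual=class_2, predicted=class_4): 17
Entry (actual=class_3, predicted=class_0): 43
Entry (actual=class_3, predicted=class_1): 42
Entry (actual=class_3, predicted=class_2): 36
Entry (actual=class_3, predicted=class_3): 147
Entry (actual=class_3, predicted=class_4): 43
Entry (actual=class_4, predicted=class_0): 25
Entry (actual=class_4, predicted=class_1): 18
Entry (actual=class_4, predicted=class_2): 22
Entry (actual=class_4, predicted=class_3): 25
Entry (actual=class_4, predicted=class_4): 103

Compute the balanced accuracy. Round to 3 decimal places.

0.680

Balanced accuracy = mean of per-class recall.
  class_0: recall = 397/445 = 0.8921
  class_1: recall = 179/258 = 0.6938
  class_2: recall = 291/360 = 0.8083
  class_3: recall = 147/311 = 0.4727
  class_4: recall = 103/193 = 0.5337
Mean = (0.8921 + 0.6938 + 0.8083 + 0.4727 + 0.5337) / 5 = 0.680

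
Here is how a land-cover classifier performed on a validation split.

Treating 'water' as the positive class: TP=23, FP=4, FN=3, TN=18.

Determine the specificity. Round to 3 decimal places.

0.818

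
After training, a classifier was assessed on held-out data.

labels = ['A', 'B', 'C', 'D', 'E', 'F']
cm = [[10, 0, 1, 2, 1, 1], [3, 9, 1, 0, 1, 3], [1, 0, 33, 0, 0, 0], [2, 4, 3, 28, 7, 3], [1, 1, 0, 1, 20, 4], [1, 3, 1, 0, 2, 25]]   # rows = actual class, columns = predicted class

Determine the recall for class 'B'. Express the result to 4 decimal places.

Take TP from the diagonal, FP from the rest of the 'B' prediction marginal, FN from the rest of the 'B' actual marginal.
recall = TP/(TP+FN).
B: TP=9, FN=3+1+0+1+3=8 → 9/17 = 0.52941

0.5294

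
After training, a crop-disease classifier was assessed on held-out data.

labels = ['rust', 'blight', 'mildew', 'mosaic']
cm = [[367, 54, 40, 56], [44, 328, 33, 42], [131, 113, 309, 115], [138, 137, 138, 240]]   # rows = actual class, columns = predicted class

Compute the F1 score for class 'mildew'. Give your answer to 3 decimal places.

0.520

Take TP from the diagonal, FP from the rest of the 'mildew' prediction marginal, FN from the rest of the 'mildew' actual marginal.
F1 score = 2·TP/(2·TP+FP+FN).
mildew: TP=309, FP=40+33+138=211, FN=131+113+115=359 → 618/1188 = 0.5202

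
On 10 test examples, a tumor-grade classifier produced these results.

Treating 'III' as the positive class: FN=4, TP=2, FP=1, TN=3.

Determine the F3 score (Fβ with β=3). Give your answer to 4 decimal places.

0.3509

Fβ = (1+β²)·TP / ((1+β²)·TP + β²·FN + FP), with β²=9
= 10·2 / (10·2 + 9·4 + 1) = 0.3509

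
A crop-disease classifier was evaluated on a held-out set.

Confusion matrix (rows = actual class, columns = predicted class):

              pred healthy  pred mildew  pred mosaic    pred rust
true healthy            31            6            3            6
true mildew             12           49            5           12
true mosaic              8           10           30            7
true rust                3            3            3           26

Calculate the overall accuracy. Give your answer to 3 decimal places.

0.636

Accuracy = trace / total = (31+49+30+26=136) / 214 = 136/214 = 0.636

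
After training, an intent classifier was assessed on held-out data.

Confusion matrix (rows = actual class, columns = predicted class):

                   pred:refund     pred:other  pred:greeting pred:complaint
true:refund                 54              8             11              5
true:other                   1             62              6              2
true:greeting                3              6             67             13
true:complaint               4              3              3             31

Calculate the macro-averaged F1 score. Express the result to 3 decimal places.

0.758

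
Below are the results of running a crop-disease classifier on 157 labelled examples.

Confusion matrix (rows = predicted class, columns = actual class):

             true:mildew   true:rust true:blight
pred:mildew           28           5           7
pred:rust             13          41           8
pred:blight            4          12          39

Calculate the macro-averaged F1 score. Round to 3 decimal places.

Per-class F1 score (2·TP/(2·TP+FP+FN)):
  mildew: TP=28, FP=5+7=12, FN=13+4=17 → 56/85 = 0.6588
  rust: TP=41, FP=13+8=21, FN=5+12=17 → 82/120 = 0.6833
  blight: TP=39, FP=4+12=16, FN=7+8=15 → 78/109 = 0.7156
Macro-F1 score = mean = (0.6588 + 0.6833 + 0.7156) / 3 = 0.686

0.686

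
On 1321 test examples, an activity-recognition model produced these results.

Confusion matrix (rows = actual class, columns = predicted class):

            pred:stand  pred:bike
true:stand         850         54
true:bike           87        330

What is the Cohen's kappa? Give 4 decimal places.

0.7476

Observed agreement pₒ = trace/N = 1180/1321 = 0.89326
Expected agreement pₑ = Σ (rowᵢ·colᵢ)/N² = (904·937 + 417·384)/1321² = 0.57716
κ = (pₒ − pₑ)/(1 − pₑ) = (0.89326 − 0.57716)/(1 − 0.57716) = 0.7476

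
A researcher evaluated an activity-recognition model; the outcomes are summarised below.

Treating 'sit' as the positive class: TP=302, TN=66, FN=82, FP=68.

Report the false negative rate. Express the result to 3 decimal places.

FNR = FN/(FN+TP) = 82/(82+302) = 0.214

0.214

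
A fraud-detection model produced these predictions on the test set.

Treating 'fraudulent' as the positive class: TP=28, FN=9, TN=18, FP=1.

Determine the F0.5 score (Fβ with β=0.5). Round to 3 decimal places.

Fβ = (1+β²)·TP / ((1+β²)·TP + β²·FN + FP), with β²=1/4
= 1.25·28 / (1.25·28 + 0.25·9 + 1) = 0.915

0.915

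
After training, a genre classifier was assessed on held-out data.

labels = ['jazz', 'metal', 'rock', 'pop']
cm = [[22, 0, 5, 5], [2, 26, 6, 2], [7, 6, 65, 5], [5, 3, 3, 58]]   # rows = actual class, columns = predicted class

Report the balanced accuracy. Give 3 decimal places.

Balanced accuracy = mean of per-class recall.
  jazz: recall = 22/32 = 0.6875
  metal: recall = 26/36 = 0.7222
  rock: recall = 65/83 = 0.7831
  pop: recall = 58/69 = 0.8406
Mean = (0.6875 + 0.7222 + 0.7831 + 0.8406) / 4 = 0.758

0.758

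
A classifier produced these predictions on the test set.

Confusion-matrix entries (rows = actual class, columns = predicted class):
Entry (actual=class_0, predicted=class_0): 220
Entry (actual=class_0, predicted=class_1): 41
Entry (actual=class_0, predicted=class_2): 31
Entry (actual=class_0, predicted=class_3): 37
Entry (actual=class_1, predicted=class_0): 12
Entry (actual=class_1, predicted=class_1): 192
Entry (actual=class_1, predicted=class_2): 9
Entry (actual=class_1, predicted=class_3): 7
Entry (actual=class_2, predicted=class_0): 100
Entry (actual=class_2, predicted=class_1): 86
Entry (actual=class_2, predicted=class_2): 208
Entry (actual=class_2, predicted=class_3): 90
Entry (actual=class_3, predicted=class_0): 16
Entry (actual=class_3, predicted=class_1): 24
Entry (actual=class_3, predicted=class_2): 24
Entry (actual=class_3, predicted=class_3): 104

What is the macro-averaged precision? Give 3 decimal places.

0.598

Per-class precision (TP/(TP+FP)):
  class_0: TP=220, FP=12+100+16=128 → 220/348 = 0.6322
  class_1: TP=192, FP=41+86+24=151 → 192/343 = 0.5598
  class_2: TP=208, FP=31+9+24=64 → 208/272 = 0.7647
  class_3: TP=104, FP=37+7+90=134 → 104/238 = 0.4370
Macro-precision = mean = (0.6322 + 0.5598 + 0.7647 + 0.4370) / 4 = 0.598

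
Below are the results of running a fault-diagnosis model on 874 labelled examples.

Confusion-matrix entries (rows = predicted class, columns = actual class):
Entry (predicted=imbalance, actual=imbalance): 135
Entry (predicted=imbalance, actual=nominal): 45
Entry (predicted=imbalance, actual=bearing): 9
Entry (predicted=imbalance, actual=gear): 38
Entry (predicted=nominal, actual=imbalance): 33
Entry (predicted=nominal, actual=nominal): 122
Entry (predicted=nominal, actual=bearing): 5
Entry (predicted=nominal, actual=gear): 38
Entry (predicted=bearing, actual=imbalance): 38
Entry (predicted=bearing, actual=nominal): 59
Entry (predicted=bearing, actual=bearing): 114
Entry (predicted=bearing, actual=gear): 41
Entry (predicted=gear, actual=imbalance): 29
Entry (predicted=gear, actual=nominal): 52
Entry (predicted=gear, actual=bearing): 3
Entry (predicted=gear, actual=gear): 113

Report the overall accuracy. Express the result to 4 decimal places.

Accuracy = trace / total = (135+122+114+113=484) / 874 = 484/874 = 0.5538

0.5538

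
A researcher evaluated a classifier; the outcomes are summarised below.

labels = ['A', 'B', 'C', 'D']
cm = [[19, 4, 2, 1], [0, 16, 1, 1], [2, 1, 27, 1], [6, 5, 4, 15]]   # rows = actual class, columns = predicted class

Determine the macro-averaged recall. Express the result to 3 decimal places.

Per-class recall (TP/(TP+FN)):
  A: TP=19, FN=4+2+1=7 → 19/26 = 0.7308
  B: TP=16, FN=0+1+1=2 → 16/18 = 0.8889
  C: TP=27, FN=2+1+1=4 → 27/31 = 0.8710
  D: TP=15, FN=6+5+4=15 → 15/30 = 0.5000
Macro-recall = mean = (0.7308 + 0.8889 + 0.8710 + 0.5000) / 4 = 0.748

0.748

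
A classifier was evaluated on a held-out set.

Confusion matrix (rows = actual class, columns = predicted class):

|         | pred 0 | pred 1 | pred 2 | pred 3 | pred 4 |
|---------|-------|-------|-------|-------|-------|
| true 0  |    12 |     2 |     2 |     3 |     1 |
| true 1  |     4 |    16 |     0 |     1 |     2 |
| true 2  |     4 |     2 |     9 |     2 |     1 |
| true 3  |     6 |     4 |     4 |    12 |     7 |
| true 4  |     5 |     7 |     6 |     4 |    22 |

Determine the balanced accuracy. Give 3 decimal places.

Balanced accuracy = mean of per-class recall.
  0: recall = 12/20 = 0.6000
  1: recall = 16/23 = 0.6957
  2: recall = 9/18 = 0.5000
  3: recall = 12/33 = 0.3636
  4: recall = 22/44 = 0.5000
Mean = (0.6000 + 0.6957 + 0.5000 + 0.3636 + 0.5000) / 5 = 0.532

0.532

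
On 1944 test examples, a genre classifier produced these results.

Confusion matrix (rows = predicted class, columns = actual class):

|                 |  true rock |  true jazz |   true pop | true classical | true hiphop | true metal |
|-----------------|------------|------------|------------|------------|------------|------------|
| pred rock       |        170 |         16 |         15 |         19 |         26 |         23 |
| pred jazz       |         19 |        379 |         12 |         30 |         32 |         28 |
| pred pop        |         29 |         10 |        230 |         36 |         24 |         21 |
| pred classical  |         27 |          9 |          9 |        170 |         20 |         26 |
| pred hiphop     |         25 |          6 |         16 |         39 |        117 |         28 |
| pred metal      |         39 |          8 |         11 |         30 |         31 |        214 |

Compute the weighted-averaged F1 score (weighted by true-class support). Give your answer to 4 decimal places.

0.6518

Per-class F1 score (2·TP/(2·TP+FP+FN)):
  rock: TP=170, FP=16+15+19+26+23=99, FN=19+29+27+25+39=139 → 340/578 = 0.58824
  jazz: TP=379, FP=19+12+30+32+28=121, FN=16+10+9+6+8=49 → 758/928 = 0.81681
  pop: TP=230, FP=29+10+36+24+21=120, FN=15+12+9+16+11=63 → 460/643 = 0.71540
  classical: TP=170, FP=27+9+9+20+26=91, FN=19+30+36+39+30=154 → 340/585 = 0.58120
  hiphop: TP=117, FP=25+6+16+39+28=114, FN=26+32+24+20+31=133 → 234/481 = 0.48649
  metal: TP=214, FP=39+8+11+30+31=119, FN=23+28+21+26+28=126 → 428/673 = 0.63596
Weighted-F1 score = Σ (supportᵢ/N)·F1 scoreᵢ with N=1944: (309/1944)·0.58824 + (428/1944)·0.81681 + (293/1944)·0.71540 + (324/1944)·0.58120 + (250/1944)·0.48649 + (340/1944)·0.63596 = 0.6518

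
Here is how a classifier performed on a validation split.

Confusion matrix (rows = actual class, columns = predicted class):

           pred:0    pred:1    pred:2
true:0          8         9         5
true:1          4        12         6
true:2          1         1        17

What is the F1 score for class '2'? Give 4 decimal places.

0.7234

F1 score = 2·TP/(2·TP+FP+FN).
2: TP=17, FP=5+6=11, FN=1+1=2 → 34/47 = 0.72340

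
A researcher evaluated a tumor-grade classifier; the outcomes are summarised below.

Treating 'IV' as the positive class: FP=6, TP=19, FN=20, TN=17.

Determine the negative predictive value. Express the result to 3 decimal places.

NPV = TN/(TN+FN) = 17/(17+20) = 0.459

0.459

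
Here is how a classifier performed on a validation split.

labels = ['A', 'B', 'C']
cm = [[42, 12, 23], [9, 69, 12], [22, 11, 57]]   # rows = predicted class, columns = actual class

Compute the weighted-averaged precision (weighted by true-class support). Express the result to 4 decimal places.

Per-class precision (TP/(TP+FP)):
  A: TP=42, FP=12+23=35 → 42/77 = 0.54545
  B: TP=69, FP=9+12=21 → 69/90 = 0.76667
  C: TP=57, FP=22+11=33 → 57/90 = 0.63333
Weighted-precision = Σ (supportᵢ/N)·precisionᵢ with N=257: (73/257)·0.54545 + (92/257)·0.76667 + (92/257)·0.63333 = 0.6561

0.6561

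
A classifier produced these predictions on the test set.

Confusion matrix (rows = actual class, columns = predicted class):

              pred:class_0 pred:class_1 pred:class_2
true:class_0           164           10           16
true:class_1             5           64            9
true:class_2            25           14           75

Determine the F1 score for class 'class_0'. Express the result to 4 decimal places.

One-vs-rest for 'class_0': TP = diagonal; FP = other classes predicted 'class_0'; FN = 'class_0' predicted as other.
F1 score = 2·TP/(2·TP+FP+FN).
class_0: TP=164, FP=5+25=30, FN=10+16=26 → 328/384 = 0.85417

0.8542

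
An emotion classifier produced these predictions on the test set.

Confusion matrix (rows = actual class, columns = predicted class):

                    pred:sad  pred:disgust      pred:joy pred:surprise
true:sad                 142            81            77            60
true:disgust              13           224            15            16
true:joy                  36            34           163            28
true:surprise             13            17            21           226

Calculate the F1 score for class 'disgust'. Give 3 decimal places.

0.718

Take TP from the diagonal, FP from the rest of the 'disgust' prediction marginal, FN from the rest of the 'disgust' actual marginal.
F1 score = 2·TP/(2·TP+FP+FN).
disgust: TP=224, FP=81+34+17=132, FN=13+15+16=44 → 448/624 = 0.7179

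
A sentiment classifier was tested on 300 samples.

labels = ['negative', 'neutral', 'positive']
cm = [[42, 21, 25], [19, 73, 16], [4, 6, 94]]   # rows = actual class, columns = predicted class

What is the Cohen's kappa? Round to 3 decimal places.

Observed agreement pₒ = trace/N = 209/300 = 0.6967
Expected agreement pₑ = Σ (rowᵢ·colᵢ)/N² = (88·65 + 108·100 + 104·135)/300² = 0.3396
κ = (pₒ − pₑ)/(1 − pₑ) = (0.6967 − 0.3396)/(1 − 0.3396) = 0.541

0.541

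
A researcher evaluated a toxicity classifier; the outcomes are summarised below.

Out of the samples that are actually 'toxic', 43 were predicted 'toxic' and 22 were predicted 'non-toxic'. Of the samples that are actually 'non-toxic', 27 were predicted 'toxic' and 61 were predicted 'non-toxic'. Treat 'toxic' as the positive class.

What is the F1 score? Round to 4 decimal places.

Precision = TP/(TP+FP) = 43/70 = 0.6143
Recall = TP/(TP+FN) = 43/65 = 0.6615
F1 = 2·TP/(2·TP+FP+FN) = 86/135 = 0.6370

0.6370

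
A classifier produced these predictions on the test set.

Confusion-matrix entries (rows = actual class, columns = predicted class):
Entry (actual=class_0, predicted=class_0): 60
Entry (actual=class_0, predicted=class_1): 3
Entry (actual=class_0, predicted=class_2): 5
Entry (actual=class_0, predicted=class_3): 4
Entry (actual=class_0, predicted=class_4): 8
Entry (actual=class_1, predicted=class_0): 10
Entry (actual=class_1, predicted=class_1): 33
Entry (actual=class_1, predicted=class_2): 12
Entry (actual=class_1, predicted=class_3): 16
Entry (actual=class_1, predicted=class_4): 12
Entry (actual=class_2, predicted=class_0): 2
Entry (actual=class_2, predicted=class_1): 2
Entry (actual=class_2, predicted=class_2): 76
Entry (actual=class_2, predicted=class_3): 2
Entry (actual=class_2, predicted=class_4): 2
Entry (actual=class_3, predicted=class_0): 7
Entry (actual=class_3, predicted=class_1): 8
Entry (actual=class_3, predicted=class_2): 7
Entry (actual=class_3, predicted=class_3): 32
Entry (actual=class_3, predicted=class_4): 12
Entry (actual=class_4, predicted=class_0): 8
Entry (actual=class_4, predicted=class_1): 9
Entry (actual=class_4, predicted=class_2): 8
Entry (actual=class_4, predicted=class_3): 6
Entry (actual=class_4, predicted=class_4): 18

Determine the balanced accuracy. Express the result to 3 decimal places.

0.581

Balanced accuracy = mean of per-class recall.
  class_0: recall = 60/80 = 0.7500
  class_1: recall = 33/83 = 0.3976
  class_2: recall = 76/84 = 0.9048
  class_3: recall = 32/66 = 0.4848
  class_4: recall = 18/49 = 0.3673
Mean = (0.7500 + 0.3976 + 0.9048 + 0.4848 + 0.3673) / 5 = 0.581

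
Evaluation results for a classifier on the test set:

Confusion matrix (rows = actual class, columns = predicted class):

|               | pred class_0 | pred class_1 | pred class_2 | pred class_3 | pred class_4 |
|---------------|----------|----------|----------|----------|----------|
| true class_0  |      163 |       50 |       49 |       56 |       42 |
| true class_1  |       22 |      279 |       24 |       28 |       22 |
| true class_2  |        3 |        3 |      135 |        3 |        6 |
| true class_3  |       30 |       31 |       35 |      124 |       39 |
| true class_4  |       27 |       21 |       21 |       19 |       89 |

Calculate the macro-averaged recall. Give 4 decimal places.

Per-class recall (TP/(TP+FN)):
  class_0: TP=163, FN=50+49+56+42=197 → 163/360 = 0.45278
  class_1: TP=279, FN=22+24+28+22=96 → 279/375 = 0.74400
  class_2: TP=135, FN=3+3+3+6=15 → 135/150 = 0.90000
  class_3: TP=124, FN=30+31+35+39=135 → 124/259 = 0.47876
  class_4: TP=89, FN=27+21+21+19=88 → 89/177 = 0.50282
Macro-recall = mean = (0.45278 + 0.74400 + 0.90000 + 0.47876 + 0.50282) / 5 = 0.6157

0.6157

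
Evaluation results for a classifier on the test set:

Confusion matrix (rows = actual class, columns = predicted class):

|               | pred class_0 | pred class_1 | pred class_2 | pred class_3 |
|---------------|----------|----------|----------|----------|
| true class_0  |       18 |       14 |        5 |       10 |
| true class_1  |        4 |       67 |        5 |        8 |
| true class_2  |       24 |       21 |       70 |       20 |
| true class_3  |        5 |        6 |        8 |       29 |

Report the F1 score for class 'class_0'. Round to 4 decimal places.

Take TP from the diagonal, FP from the rest of the 'class_0' prediction marginal, FN from the rest of the 'class_0' actual marginal.
F1 score = 2·TP/(2·TP+FP+FN).
class_0: TP=18, FP=4+24+5=33, FN=14+5+10=29 → 36/98 = 0.36735

0.3673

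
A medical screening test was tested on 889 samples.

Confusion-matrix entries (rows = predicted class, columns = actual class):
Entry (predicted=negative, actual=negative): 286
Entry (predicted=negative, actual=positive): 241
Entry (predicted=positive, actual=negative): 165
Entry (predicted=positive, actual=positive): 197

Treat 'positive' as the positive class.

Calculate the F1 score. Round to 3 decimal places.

Precision = TP/(TP+FP) = 197/362 = 0.5442
Recall = TP/(TP+FN) = 197/438 = 0.4498
F1 = 2·TP/(2·TP+FP+FN) = 394/800 = 0.493

0.493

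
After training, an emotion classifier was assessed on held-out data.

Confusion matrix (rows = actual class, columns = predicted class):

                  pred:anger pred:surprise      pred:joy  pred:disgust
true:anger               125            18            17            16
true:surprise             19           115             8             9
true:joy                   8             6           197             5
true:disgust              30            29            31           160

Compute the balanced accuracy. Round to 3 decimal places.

Balanced accuracy = mean of per-class recall.
  anger: recall = 125/176 = 0.7102
  surprise: recall = 115/151 = 0.7616
  joy: recall = 197/216 = 0.9120
  disgust: recall = 160/250 = 0.6400
Mean = (0.7102 + 0.7616 + 0.9120 + 0.6400) / 4 = 0.756

0.756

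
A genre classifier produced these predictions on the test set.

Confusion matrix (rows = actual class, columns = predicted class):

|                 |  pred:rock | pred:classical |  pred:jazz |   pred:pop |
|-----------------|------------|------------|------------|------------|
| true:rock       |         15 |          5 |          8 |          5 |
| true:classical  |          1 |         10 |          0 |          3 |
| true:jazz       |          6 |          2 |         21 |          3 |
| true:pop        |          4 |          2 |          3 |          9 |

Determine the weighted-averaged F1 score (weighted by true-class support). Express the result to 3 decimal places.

0.565

Per-class F1 score (2·TP/(2·TP+FP+FN)):
  rock: TP=15, FP=1+6+4=11, FN=5+8+5=18 → 30/59 = 0.5085
  classical: TP=10, FP=5+2+2=9, FN=1+0+3=4 → 20/33 = 0.6061
  jazz: TP=21, FP=8+0+3=11, FN=6+2+3=11 → 42/64 = 0.6563
  pop: TP=9, FP=5+3+3=11, FN=4+2+3=9 → 18/38 = 0.4737
Weighted-F1 score = Σ (supportᵢ/N)·F1 scoreᵢ with N=97: (33/97)·0.5085 + (14/97)·0.6061 + (32/97)·0.6563 + (18/97)·0.4737 = 0.565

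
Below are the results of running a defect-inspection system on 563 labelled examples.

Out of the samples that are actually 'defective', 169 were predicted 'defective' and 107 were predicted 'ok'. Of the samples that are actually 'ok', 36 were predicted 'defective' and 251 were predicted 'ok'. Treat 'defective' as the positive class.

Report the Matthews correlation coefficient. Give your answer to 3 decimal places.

0.506

MCC = (TP·TN − FP·FN) / √((TP+FP)(TP+FN)(TN+FP)(TN+FN))
Numerator = 169·251 − 36·107 = 38567
Denominator = √(205·276·287·358) = √5813368680 = 76245.4502
MCC = 38567 / 76245.4502 = 0.506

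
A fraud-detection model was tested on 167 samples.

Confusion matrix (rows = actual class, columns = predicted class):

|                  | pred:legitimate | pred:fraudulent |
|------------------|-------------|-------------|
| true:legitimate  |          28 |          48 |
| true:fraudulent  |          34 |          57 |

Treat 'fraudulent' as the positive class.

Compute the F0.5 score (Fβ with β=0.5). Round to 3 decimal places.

0.558

Fβ = (1+β²)·TP / ((1+β²)·TP + β²·FN + FP), with β²=1/4
= 1.25·57 / (1.25·57 + 0.25·34 + 48) = 0.558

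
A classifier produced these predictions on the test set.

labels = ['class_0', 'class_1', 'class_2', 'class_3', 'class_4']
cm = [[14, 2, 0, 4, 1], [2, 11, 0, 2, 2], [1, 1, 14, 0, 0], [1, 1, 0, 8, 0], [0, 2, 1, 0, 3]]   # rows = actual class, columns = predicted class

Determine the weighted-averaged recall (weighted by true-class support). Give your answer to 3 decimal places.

Per-class recall (TP/(TP+FN)):
  class_0: TP=14, FN=2+0+4+1=7 → 14/21 = 0.6667
  class_1: TP=11, FN=2+0+2+2=6 → 11/17 = 0.6471
  class_2: TP=14, FN=1+1+0+0=2 → 14/16 = 0.8750
  class_3: TP=8, FN=1+1+0+0=2 → 8/10 = 0.8000
  class_4: TP=3, FN=0+2+1+0=3 → 3/6 = 0.5000
Weighted-recall = Σ (supportᵢ/N)·recallᵢ with N=70: (21/70)·0.6667 + (17/70)·0.6471 + (16/70)·0.8750 + (10/70)·0.8000 + (6/70)·0.5000 = 0.714

0.714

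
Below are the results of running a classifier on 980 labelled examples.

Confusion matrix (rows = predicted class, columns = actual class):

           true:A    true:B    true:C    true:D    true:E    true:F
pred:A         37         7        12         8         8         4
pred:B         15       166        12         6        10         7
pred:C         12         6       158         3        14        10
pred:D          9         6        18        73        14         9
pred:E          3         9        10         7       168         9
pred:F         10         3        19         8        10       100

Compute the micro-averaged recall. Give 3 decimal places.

0.716

Micro-averaging pools counts across classes: ΣTP=702, ΣFP=278, ΣFN=278.
Micro-recall = TP/(TP+FN) on pooled counts = 0.716 (equals overall accuracy in single-label multiclass).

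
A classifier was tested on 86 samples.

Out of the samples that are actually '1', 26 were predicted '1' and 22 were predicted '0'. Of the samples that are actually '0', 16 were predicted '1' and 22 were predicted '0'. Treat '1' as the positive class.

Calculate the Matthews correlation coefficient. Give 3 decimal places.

0.120

MCC = (TP·TN − FP·FN) / √((TP+FP)(TP+FN)(TN+FP)(TN+FN))
Numerator = 26·22 − 16·22 = 220
Denominator = √(42·48·38·44) = √3370752 = 1835.9608
MCC = 220 / 1835.9608 = 0.120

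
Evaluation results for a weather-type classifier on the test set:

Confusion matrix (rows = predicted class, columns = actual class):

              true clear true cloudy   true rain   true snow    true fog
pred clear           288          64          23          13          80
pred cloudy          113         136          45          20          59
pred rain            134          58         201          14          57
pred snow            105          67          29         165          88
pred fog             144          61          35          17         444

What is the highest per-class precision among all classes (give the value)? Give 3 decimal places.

Per-class precision (TP/(TP+FP)):
  clear: TP=288, FP=64+23+13+80=180 → 288/468 = 0.6154
  cloudy: TP=136, FP=113+45+20+59=237 → 136/373 = 0.3646
  rain: TP=201, FP=134+58+14+57=263 → 201/464 = 0.4332
  snow: TP=165, FP=105+67+29+88=289 → 165/454 = 0.3634
  fog: TP=444, FP=144+61+35+17=257 → 444/701 = 0.6334
Highest is class 'fog' with precision = 0.633.

0.633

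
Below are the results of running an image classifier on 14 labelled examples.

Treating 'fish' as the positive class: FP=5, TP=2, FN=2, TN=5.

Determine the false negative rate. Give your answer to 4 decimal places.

0.5000

FNR = FN/(FN+TP) = 2/(2+2) = 0.5000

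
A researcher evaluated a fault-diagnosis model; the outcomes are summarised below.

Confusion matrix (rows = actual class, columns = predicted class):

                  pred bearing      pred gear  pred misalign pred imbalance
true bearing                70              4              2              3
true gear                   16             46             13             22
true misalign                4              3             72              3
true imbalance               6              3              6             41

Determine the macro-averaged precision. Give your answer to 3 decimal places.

Per-class precision (TP/(TP+FP)):
  bearing: TP=70, FP=16+4+6=26 → 70/96 = 0.7292
  gear: TP=46, FP=4+3+3=10 → 46/56 = 0.8214
  misalign: TP=72, FP=2+13+6=21 → 72/93 = 0.7742
  imbalance: TP=41, FP=3+22+3=28 → 41/69 = 0.5942
Macro-precision = mean = (0.7292 + 0.8214 + 0.7742 + 0.5942) / 4 = 0.730

0.730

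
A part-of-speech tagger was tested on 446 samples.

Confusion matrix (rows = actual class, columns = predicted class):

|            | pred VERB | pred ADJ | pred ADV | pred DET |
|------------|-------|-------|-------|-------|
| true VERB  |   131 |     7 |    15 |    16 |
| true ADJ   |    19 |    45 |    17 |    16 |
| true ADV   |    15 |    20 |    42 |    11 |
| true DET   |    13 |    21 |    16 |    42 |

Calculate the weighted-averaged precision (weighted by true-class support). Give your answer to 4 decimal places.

Per-class precision (TP/(TP+FP)):
  VERB: TP=131, FP=19+15+13=47 → 131/178 = 0.73596
  ADJ: TP=45, FP=7+20+21=48 → 45/93 = 0.48387
  ADV: TP=42, FP=15+17+16=48 → 42/90 = 0.46667
  DET: TP=42, FP=16+16+11=43 → 42/85 = 0.49412
Weighted-precision = Σ (supportᵢ/N)·precisionᵢ with N=446: (169/446)·0.73596 + (97/446)·0.48387 + (88/446)·0.46667 + (92/446)·0.49412 = 0.5781

0.5781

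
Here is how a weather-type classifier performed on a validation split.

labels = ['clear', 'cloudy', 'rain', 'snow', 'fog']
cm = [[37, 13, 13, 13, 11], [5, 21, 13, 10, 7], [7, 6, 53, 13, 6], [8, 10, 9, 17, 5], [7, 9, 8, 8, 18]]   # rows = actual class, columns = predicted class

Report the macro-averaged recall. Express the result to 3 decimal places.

0.426

Per-class recall (TP/(TP+FN)):
  clear: TP=37, FN=13+13+13+11=50 → 37/87 = 0.4253
  cloudy: TP=21, FN=5+13+10+7=35 → 21/56 = 0.3750
  rain: TP=53, FN=7+6+13+6=32 → 53/85 = 0.6235
  snow: TP=17, FN=8+10+9+5=32 → 17/49 = 0.3469
  fog: TP=18, FN=7+9+8+8=32 → 18/50 = 0.3600
Macro-recall = mean = (0.4253 + 0.3750 + 0.6235 + 0.3469 + 0.3600) / 5 = 0.426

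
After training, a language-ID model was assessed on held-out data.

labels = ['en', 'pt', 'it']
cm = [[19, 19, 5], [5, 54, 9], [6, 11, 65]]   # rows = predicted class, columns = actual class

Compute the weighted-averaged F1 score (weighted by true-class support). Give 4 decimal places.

0.7207

Per-class F1 score (2·TP/(2·TP+FP+FN)):
  en: TP=19, FP=19+5=24, FN=5+6=11 → 38/73 = 0.52055
  pt: TP=54, FP=5+9=14, FN=19+11=30 → 108/152 = 0.71053
  it: TP=65, FP=6+11=17, FN=5+9=14 → 130/161 = 0.80745
Weighted-F1 score = Σ (supportᵢ/N)·F1 scoreᵢ with N=193: (30/193)·0.52055 + (84/193)·0.71053 + (79/193)·0.80745 = 0.7207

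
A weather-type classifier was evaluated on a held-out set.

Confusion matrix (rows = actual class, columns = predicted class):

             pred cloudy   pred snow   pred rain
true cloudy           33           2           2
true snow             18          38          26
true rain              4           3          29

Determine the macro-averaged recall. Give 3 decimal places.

0.720

Per-class recall (TP/(TP+FN)):
  cloudy: TP=33, FN=2+2=4 → 33/37 = 0.8919
  snow: TP=38, FN=18+26=44 → 38/82 = 0.4634
  rain: TP=29, FN=4+3=7 → 29/36 = 0.8056
Macro-recall = mean = (0.8919 + 0.4634 + 0.8056) / 3 = 0.720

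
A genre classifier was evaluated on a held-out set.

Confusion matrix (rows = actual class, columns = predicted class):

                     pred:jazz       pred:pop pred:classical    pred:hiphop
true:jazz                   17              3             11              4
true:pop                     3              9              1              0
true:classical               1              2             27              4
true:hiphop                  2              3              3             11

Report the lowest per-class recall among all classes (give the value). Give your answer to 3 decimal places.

0.486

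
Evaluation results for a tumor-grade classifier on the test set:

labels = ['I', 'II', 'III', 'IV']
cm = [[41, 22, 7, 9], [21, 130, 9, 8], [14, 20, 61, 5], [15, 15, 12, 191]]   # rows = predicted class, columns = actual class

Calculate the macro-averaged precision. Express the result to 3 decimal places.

0.681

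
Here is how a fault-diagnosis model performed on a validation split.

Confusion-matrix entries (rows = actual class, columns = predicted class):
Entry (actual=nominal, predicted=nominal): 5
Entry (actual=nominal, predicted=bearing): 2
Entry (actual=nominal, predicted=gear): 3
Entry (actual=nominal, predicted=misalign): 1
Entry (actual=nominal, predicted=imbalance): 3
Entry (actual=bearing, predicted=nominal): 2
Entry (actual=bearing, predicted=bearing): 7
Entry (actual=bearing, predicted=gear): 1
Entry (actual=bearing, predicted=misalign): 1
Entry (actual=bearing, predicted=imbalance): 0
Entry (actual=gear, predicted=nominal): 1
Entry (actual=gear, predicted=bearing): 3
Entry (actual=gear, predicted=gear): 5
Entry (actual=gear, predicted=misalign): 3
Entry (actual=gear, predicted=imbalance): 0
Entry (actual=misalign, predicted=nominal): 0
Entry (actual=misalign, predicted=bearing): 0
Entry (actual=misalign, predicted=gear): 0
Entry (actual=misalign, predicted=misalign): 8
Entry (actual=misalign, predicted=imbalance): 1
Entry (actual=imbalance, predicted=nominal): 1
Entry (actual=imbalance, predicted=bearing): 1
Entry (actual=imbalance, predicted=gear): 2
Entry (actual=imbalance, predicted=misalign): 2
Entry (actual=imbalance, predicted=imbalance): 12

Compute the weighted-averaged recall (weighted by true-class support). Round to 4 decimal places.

0.5781

Per-class recall (TP/(TP+FN)):
  nominal: TP=5, FN=2+3+1+3=9 → 5/14 = 0.35714
  bearing: TP=7, FN=2+1+1+0=4 → 7/11 = 0.63636
  gear: TP=5, FN=1+3+3+0=7 → 5/12 = 0.41667
  misalign: TP=8, FN=0+0+0+1=1 → 8/9 = 0.88889
  imbalance: TP=12, FN=1+1+2+2=6 → 12/18 = 0.66667
Weighted-recall = Σ (supportᵢ/N)·recallᵢ with N=64: (14/64)·0.35714 + (11/64)·0.63636 + (12/64)·0.41667 + (9/64)·0.88889 + (18/64)·0.66667 = 0.5781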